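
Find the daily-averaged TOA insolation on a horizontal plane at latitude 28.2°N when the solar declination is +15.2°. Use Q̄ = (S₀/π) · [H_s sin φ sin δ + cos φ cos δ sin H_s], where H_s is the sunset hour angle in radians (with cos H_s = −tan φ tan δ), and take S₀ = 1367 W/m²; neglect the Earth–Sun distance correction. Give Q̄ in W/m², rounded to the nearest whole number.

459 W/m²

cos H_s = −tan(28.2°) · tan(15.2°) = -0.1457, so H_s = arccos(-0.1457) = 98.38°. In radians, H_s = 1.7171.
H_s sin φ sin δ = 1.7171 × 0.4726 × 0.2622 = 0.2128.
cos φ cos δ sin H_s = 0.8813 × 0.9650 × 0.9893 = 0.8414.
Q̄ = (1367/π) × (0.2128 + 0.8414) = 435.13 × 1.0542 = 458.71 W/m².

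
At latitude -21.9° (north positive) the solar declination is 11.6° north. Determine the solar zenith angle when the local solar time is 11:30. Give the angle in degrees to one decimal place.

Hour angle H = 15° × (11.5 − 12) = -7.50°.
cos θ_z = sin(-21.9°) sin(11.6°) + cos(-21.9°) cos(11.6°) cos(-7.50°) = -0.0750 + 0.9011 = 0.8261.
θ_z = arccos(0.8261) = 34.30°.

34.3°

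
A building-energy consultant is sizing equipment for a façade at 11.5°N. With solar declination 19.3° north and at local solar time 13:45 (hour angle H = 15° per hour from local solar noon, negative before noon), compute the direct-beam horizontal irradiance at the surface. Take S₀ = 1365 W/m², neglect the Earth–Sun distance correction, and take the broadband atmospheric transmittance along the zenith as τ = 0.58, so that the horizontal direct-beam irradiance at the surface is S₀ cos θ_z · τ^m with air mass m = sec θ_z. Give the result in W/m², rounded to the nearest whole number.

Hour angle H = 15° × (13.75 − 12) = 26.25°.
With φ = 11.5°, δ = 19.3°, H = 26.25°: sin φ sin δ = 0.0659, cos φ cos δ cos H = 0.8295, so cos θ_z = 0.8954.
Air mass m = 1/cos θ_z = 1/0.8954 = 1.117; τ^m = 0.58^1.117 = 0.5442.
Surface direct beam = 1365 × 0.8954 × 0.5442 = 665.13 W/m².

665 W/m²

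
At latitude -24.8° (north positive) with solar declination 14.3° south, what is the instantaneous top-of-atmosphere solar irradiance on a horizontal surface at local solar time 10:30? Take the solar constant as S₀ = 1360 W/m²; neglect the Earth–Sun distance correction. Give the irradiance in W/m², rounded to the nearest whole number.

1246 W/m²

Hour angle H = 15° × (10.5 − 12) = -22.50°.
cos θ_z = sin(-24.8°) sin(-14.3°) + cos(-24.8°) cos(-14.3°) cos(-22.50°) = 0.1036 + 0.8127 = 0.9163.
Top-of-atmosphere irradiance = S₀ cos θ_z = 1360 × 0.9163 = 1246.17 W/m².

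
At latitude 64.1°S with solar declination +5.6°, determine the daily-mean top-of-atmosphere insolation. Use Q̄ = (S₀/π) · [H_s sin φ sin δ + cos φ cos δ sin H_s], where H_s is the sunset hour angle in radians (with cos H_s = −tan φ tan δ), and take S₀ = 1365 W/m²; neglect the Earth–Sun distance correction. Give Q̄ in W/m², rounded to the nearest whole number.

−tan φ tan δ = −(-2.0594)(0.0981) = 0.2020; H_s = arccos(0.2020) = 78.35°. In radians, H_s = 1.3675.
H_s sin φ sin δ = 1.3675 × -0.8996 × 0.0976 = -0.1201.
cos φ cos δ sin H_s = 0.4368 × 0.9952 × 0.9794 = 0.4257.
Q̄ = (1365/π) × (-0.1201 + 0.4257) = 434.49 × 0.3056 = 132.78 W/m².

133 W/m²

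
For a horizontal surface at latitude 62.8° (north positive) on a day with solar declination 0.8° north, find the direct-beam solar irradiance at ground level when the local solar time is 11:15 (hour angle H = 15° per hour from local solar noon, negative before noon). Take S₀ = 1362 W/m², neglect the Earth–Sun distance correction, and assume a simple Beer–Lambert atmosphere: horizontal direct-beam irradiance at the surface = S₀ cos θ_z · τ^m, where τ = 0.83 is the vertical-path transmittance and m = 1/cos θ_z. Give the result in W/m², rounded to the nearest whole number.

Hour angle H = 15° × (11.25 − 12) = -11.25°.
cos θ_z = sin φ sin δ + cos φ cos δ cos H = (0.8894)(0.0140) + (0.4571)(0.9999)(0.9808) = 0.4607.
Air mass m = 1/cos θ_z = 1/0.4607 = 2.171; τ^m = 0.83^2.171 = 0.6673.
Surface direct beam = 1362 × 0.4607 × 0.6673 = 418.71 W/m².

419 W/m²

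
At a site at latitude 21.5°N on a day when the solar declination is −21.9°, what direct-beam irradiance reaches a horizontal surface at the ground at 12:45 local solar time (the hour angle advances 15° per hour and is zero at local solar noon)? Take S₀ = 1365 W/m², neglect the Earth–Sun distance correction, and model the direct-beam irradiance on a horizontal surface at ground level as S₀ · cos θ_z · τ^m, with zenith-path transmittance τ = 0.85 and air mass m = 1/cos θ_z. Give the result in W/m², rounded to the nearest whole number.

Hour angle H = 15° × (12.75 − 12) = 11.25°.
cos θ_z = sin φ sin δ + cos φ cos δ cos H = (0.3665)(-0.3730) + (0.9304)(0.9278)(0.9808) = 0.7099.
Air mass m = 1/cos θ_z = 1/0.7099 = 1.409; τ^m = 0.85^1.409 = 0.7953.
Surface direct beam = 1365 × 0.7099 × 0.7953 = 770.66 W/m².

771 W/m²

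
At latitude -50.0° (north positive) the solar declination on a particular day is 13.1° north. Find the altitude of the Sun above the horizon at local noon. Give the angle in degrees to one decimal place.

26.9°

At local solar noon the hour angle is zero, so the elevation is 90° − |φ − δ| = 90° − |-50.0° − (13.1°)| = 90° − 63.1° = 26.9°.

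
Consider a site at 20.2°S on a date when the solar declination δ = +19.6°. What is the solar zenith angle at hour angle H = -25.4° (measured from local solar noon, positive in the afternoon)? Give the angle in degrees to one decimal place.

46.9°

cos θ_z = sin φ sin δ + cos φ cos δ cos H = (-0.3453)(0.3355) + (0.9385)(0.9421)(0.9033) = 0.6828.
θ_z = arccos(0.6828) = 46.94°.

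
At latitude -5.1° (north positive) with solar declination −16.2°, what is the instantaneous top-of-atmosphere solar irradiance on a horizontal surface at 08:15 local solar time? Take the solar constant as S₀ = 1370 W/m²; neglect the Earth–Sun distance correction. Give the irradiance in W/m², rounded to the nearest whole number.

Hour angle H = 15° × (8.25 − 12) = -56.25°.
With φ = -5.1°, δ = -16.2°, H = -56.25°: sin φ sin δ = 0.0248, cos φ cos δ cos H = 0.5314, so cos θ_z = 0.5562.
Top-of-atmosphere irradiance = S₀ cos θ_z = 1370 × 0.5562 = 761.99 W/m².

762 W/m²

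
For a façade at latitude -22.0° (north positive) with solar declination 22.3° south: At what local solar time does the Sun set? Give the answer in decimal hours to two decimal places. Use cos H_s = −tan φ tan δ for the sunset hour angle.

The sunset hour angle satisfies cos H_s = −tan φ tan δ = -0.1657, giving H_s = 99.54°.
Sunset is at 12 + H_s/15 = 12 + 6.636 = 18.636 h local solar time.

18.64 h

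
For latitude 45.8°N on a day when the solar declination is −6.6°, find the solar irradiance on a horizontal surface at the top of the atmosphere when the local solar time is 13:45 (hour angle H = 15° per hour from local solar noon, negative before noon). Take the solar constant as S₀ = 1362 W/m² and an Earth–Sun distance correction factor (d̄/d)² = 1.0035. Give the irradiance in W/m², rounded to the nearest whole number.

736 W/m²

Hour angle H = 15° × (13.75 − 12) = 26.25°.
With φ = 45.8°, δ = -6.6°, H = 26.25°: sin φ sin δ = -0.0824, cos φ cos δ cos H = 0.6211, so cos θ_z = 0.5387.
Top-of-atmosphere irradiance = S₀ (d̄/d)² cos θ_z = 1362 × 1.0035 × 0.5387 = 736.28 W/m².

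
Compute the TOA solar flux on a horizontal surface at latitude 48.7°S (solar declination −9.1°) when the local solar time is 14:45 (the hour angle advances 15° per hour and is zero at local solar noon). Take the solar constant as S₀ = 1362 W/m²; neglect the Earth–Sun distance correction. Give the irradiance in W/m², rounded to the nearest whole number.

Hour angle H = 15° × (14.75 − 12) = 41.25°.
cos θ_z = sin(-48.7°) sin(-9.1°) + cos(-48.7°) cos(-9.1°) cos(41.25°) = 0.1188 + 0.4900 = 0.6088.
Top-of-atmosphere irradiance = S₀ cos θ_z = 1362 × 0.6088 = 829.19 W/m².

829 W/m²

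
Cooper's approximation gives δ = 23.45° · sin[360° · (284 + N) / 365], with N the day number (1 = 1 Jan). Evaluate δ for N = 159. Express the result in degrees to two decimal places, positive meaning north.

+22.84°

360 × (284 + 159) / 365 = 436.932°; sin(436.932°) = 0.9741.
δ = 23.45 × 0.9741 = 22.843° ≈ +22.84°.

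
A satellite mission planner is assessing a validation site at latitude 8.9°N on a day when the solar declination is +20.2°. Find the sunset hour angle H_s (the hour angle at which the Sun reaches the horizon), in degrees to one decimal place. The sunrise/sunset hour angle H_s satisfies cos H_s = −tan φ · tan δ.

The sunset hour angle satisfies cos H_s = −tan φ tan δ = -0.0576, giving H_s = 93.30°.

93.3°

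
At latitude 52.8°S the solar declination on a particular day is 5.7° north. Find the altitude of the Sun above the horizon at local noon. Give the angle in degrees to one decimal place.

At local solar noon the hour angle is zero, so the elevation is 90° − |φ − δ| = 90° − |-52.8° − (5.7°)| = 90° − 58.5° = 31.5°.

31.5°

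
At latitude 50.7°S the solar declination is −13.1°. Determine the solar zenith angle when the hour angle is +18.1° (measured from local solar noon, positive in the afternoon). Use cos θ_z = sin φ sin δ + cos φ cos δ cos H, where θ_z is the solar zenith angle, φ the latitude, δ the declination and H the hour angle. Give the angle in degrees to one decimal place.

40.4°

cos θ_z = sin(-50.7°) sin(-13.1°) + cos(-50.7°) cos(-13.1°) cos(18.10°) = 0.1754 + 0.5864 = 0.7618.
θ_z = arccos(0.7618) = 40.38°.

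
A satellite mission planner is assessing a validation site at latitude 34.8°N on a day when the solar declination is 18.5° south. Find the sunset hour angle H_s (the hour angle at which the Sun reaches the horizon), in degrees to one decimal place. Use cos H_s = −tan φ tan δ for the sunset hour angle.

cos H_s = −tan(34.8°) · tan(-18.5°) = 0.2325, so H_s = arccos(0.2325) = 76.56°.

76.6°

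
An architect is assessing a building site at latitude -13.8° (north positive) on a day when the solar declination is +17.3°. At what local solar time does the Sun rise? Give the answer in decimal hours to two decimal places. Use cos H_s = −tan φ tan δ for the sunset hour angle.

6.29 h

−tan φ tan δ = −(-0.2456)(0.3115) = 0.0765; H_s = arccos(0.0765) = 85.61°.
Sunrise is at 12 − H_s/15 = 12 − 5.707 = 6.293 h local solar time.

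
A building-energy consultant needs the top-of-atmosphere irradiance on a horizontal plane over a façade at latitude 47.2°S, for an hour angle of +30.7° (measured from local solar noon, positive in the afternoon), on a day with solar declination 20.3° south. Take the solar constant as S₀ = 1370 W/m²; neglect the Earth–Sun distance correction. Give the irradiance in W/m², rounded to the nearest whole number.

With φ = -47.2°, δ = -20.3°, H = 30.70°: sin φ sin δ = 0.2546, cos φ cos δ cos H = 0.5479, so cos θ_z = 0.8025.
Top-of-atmosphere irradiance = S₀ cos θ_z = 1370 × 0.8025 = 1099.42 W/m².

1099 W/m²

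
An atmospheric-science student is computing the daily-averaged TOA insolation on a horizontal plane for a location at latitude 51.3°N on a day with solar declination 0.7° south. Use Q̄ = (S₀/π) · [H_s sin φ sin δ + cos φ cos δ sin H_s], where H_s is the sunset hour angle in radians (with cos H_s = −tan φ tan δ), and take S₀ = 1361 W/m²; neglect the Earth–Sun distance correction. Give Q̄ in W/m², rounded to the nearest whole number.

−tan φ tan δ = −(1.2482)(-0.0122) = 0.0152; H_s = arccos(0.0152) = 89.13°. In radians, H_s = 1.5556.
H_s sin φ sin δ = 1.5556 × 0.7804 × -0.0122 = -0.0148.
cos φ cos δ sin H_s = 0.6252 × 0.9999 × 0.9999 = 0.6251.
Q̄ = (1361/π) × (-0.0148 + 0.6251) = 433.22 × 0.6103 = 264.39 W/m².

264 W/m²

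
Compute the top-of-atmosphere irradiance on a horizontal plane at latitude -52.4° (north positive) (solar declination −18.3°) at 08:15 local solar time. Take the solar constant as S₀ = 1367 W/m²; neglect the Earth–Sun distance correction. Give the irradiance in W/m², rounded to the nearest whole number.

Hour angle H = 15° × (8.25 − 12) = -56.25°.
cos θ_z = sin(-52.4°) sin(-18.3°) + cos(-52.4°) cos(-18.3°) cos(-56.25°) = 0.2488 + 0.3218 = 0.5706.
Top-of-atmosphere irradiance = S₀ cos θ_z = 1367 × 0.5706 = 780.01 W/m².

780 W/m²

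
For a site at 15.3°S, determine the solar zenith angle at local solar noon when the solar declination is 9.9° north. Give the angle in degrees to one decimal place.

25.2°

At local solar noon the hour angle is zero, so the zenith angle is |φ − δ| = |-15.3° − (9.9°)| = 25.2°.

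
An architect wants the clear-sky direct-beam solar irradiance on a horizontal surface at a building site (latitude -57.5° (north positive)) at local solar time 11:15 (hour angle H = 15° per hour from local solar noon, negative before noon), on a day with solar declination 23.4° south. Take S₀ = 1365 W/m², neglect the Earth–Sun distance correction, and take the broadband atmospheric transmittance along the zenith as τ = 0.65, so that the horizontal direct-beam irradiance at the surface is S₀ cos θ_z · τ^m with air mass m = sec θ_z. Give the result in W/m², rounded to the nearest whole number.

Hour angle H = 15° × (11.25 − 12) = -11.25°.
With φ = -57.5°, δ = -23.4°, H = -11.25°: sin φ sin δ = 0.3350, cos φ cos δ cos H = 0.4836, so cos θ_z = 0.8186.
Air mass m = 1/cos θ_z = 1/0.8186 = 1.222; τ^m = 0.65^1.222 = 0.5907.
Surface direct beam = 1365 × 0.8186 × 0.5907 = 660.04 W/m².

660 W/m²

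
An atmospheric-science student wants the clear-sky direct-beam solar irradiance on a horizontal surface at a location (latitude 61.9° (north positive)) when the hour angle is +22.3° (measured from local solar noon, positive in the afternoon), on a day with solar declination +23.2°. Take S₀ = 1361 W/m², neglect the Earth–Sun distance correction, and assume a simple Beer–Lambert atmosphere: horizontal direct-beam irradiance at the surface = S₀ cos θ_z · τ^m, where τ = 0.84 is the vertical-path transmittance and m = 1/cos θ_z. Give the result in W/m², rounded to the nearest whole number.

With φ = 61.9°, δ = 23.2°, H = 22.30°: sin φ sin δ = 0.3475, cos φ cos δ cos H = 0.4005, so cos θ_z = 0.7480.
Air mass m = 1/cos θ_z = 1/0.7480 = 1.337; τ^m = 0.84^1.337 = 0.7921.
Surface direct beam = 1361 × 0.7480 × 0.7921 = 806.38 W/m².

806 W/m²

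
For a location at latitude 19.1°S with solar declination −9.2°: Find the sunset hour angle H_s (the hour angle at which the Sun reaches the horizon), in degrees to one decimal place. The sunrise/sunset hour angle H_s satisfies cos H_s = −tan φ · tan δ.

93.2°

The sunset hour angle satisfies cos H_s = −tan φ tan δ = -0.0561, giving H_s = 93.22°.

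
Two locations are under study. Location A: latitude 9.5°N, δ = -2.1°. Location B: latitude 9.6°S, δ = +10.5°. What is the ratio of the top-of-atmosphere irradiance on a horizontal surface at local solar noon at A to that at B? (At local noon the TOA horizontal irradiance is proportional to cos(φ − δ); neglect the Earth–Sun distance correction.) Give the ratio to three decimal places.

1.043

A: cos θ_z = cos(9.5° − (-2.1°)) = 0.9796.
B: cos θ_z = cos(-9.6° − (10.5°)) = 0.9391.
Ratio A/B = 0.9796 / 0.9391 = 1.0431.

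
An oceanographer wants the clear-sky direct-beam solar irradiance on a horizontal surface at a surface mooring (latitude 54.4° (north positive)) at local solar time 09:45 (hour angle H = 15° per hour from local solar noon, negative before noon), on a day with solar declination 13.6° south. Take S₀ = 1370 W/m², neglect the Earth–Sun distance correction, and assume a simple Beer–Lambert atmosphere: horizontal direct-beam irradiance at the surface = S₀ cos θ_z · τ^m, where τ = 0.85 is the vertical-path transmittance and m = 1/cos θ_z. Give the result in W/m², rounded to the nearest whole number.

Hour angle H = 15° × (9.75 − 12) = -33.75°.
cos θ_z = sin φ sin δ + cos φ cos δ cos H = (0.8131)(-0.2351) + (0.5821)(0.9720)(0.8315) = 0.2793.
Air mass m = 1/cos θ_z = 1/0.2793 = 3.580; τ^m = 0.85^3.580 = 0.5589.
Surface direct beam = 1370 × 0.2793 × 0.5589 = 213.86 W/m².

214 W/m²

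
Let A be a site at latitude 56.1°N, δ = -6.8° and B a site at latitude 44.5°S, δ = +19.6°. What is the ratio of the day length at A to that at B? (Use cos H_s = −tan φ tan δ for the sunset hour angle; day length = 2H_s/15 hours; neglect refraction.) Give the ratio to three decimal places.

A: H_s = arccos(−tan 56.1° · tan -6.8°) = 79.78°, so 2H_s/15 = 10.6373 h.
B: H_s = arccos(−tan -44.5° · tan 19.6°) = 69.52°, so 2H_s/15 = 9.2693 h.
Ratio A/B = 10.6373 / 9.2693 = 1.1476.

1.148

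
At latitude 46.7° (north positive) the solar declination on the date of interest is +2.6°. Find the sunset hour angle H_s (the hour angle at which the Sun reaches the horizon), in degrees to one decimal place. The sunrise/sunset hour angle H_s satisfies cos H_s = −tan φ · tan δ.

92.8°

−tan φ tan δ = −(1.0612)(0.0454) = -0.0482; H_s = arccos(-0.0482) = 92.76°.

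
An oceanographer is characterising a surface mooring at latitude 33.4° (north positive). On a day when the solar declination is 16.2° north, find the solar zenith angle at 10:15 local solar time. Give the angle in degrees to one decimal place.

Hour angle H = 15° × (10.25 − 12) = -26.25°.
cos θ_z = sin(33.4°) sin(16.2°) + cos(33.4°) cos(16.2°) cos(-26.25°) = 0.1536 + 0.7190 = 0.8726.
θ_z = arccos(0.8726) = 29.24°.

29.2°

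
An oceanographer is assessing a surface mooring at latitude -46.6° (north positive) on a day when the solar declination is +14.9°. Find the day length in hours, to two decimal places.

9.82 hours

cos H_s = −tan(-46.6°) · tan(14.9°) = 0.2814, so H_s = arccos(0.2814) = 73.66°.
Day length = 2 H_s / 15° h⁻¹ = 147.32° / 15 = 9.821 h.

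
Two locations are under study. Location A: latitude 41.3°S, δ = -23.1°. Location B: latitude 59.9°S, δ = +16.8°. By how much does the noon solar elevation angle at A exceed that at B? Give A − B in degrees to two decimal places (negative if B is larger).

+58.50°

A: 90° − |-41.3 − (-23.1)| = 71.80°.
B: 90° − |-59.9 − (16.8)| = 13.30°.
A − B = 71.80 − 13.30 = 58.50°.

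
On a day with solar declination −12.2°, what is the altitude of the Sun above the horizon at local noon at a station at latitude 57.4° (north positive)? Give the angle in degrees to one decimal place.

20.4°

At local solar noon the hour angle is zero, so the elevation is 90° − |φ − δ| = 90° − |57.4° − (-12.2°)| = 90° − 69.6° = 20.4°.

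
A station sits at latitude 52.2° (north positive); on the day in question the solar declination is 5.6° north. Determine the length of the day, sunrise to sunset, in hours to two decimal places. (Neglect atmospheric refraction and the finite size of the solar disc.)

cos H_s = −tan(52.2°) · tan(5.6°) = -0.1264, so H_s = arccos(-0.1264) = 97.26°.
Day length = 2 H_s / 15° h⁻¹ = 194.52° / 15 = 12.968 h.

12.97 hours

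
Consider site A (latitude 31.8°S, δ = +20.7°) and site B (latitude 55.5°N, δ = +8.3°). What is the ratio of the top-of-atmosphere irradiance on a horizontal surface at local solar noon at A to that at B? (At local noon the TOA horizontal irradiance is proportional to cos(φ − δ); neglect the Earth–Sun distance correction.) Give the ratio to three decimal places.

A: cos θ_z = cos(-31.8° − (20.7°)) = 0.6088.
B: cos θ_z = cos(55.5° − (8.3°)) = 0.6794.
Ratio A/B = 0.6088 / 0.6794 = 0.8961.

0.896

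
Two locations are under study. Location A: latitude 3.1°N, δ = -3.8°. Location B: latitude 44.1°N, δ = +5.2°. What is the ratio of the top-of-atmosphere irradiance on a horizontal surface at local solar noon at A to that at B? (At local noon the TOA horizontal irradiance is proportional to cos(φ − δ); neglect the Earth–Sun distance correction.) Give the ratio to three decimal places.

1.276

A: cos θ_z = cos(3.1° − (-3.8°)) = 0.9928.
B: cos θ_z = cos(44.1° − (5.2°)) = 0.7782.
Ratio A/B = 0.9928 / 0.7782 = 1.2758.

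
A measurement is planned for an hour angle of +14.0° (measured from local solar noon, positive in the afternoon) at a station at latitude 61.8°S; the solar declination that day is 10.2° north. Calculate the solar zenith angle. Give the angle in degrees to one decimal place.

72.8°

With φ = -61.8°, δ = 10.2°, H = 14.00°: sin φ sin δ = -0.1561, cos φ cos δ cos H = 0.4513, so cos θ_z = 0.2952.
θ_z = arccos(0.2952) = 72.83°.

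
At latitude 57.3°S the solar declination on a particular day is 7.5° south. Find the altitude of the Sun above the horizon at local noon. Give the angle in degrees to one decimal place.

At local solar noon the hour angle is zero, so the elevation is 90° − |φ − δ| = 90° − |-57.3° − (-7.5°)| = 90° − 49.8° = 40.2°.

40.2°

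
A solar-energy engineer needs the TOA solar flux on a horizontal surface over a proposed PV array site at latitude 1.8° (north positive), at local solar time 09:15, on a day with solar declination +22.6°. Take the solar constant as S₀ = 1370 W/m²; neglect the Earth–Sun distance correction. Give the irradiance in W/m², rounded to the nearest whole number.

967 W/m²

Hour angle H = 15° × (9.25 − 12) = -41.25°.
With φ = 1.8°, δ = 22.6°, H = -41.25°: sin φ sin δ = 0.0121, cos φ cos δ cos H = 0.6938, so cos θ_z = 0.7059.
Top-of-atmosphere irradiance = S₀ cos θ_z = 1370 × 0.7059 = 967.08 W/m².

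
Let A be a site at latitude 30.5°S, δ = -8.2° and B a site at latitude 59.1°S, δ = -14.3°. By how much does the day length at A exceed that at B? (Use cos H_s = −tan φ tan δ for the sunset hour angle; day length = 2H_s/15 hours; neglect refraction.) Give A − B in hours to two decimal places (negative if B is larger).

-2.71 h

A: H_s = arccos(−tan -30.5° · tan -8.2°) = 94.87°, so 2H_s/15 = 12.6493 h.
B: H_s = arccos(−tan -59.1° · tan -14.3°) = 115.21°, so 2H_s/15 = 15.3613 h.
A − B = 12.6493 − 15.3613 = -2.7120 h.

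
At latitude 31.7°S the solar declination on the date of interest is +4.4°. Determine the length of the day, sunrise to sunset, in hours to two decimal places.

−tan φ tan δ = −(-0.6176)(0.0769) = 0.0475; H_s = arccos(0.0475) = 87.28°.
Day length = 2 H_s / 15° h⁻¹ = 174.56° / 15 = 11.637 h.

11.64 hours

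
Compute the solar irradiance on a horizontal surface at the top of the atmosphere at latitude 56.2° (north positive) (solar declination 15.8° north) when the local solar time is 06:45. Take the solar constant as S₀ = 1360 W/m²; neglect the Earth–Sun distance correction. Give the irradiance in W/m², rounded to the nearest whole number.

Hour angle H = 15° × (6.75 − 12) = -78.75°.
With φ = 56.2°, δ = 15.8°, H = -78.75°: sin φ sin δ = 0.2263, cos φ cos δ cos H = 0.1044, so cos θ_z = 0.3307.
Top-of-atmosphere irradiance = S₀ cos θ_z = 1360 × 0.3307 = 449.75 W/m².

450 W/m²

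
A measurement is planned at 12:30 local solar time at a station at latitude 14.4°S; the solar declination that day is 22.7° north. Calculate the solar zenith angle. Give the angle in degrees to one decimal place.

37.8°

Hour angle H = 15° × (12.5 − 12) = 7.50°.
With φ = -14.4°, δ = 22.7°, H = 7.50°: sin φ sin δ = -0.0960, cos φ cos δ cos H = 0.8859, so cos θ_z = 0.7899.
θ_z = arccos(0.7899) = 37.82°.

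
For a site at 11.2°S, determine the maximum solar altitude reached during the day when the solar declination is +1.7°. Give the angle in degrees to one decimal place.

At local solar noon the hour angle is zero, so the elevation is 90° − |φ − δ| = 90° − |-11.2° − (1.7°)| = 90° − 12.9° = 77.1°.

77.1°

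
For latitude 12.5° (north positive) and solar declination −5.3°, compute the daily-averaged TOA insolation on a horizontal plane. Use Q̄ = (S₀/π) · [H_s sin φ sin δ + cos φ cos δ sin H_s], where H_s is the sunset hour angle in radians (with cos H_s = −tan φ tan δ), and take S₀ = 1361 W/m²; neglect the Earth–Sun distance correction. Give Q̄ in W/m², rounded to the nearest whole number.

408 W/m²

The sunset hour angle satisfies cos H_s = −tan φ tan δ = 0.0206, giving H_s = 88.82°. In radians, H_s = 1.5502.
H_s sin φ sin δ = 1.5502 × 0.2164 × -0.0924 = -0.0310.
cos φ cos δ sin H_s = 0.9763 × 0.9957 × 0.9998 = 0.9719.
Q̄ = (1361/π) × (-0.0310 + 0.9719) = 433.22 × 0.9409 = 407.62 W/m².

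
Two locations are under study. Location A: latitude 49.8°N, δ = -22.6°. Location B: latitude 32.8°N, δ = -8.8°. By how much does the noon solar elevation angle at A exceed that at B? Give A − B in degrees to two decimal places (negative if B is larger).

A: 90° − |49.8 − (-22.6)| = 17.60°.
B: 90° − |32.8 − (-8.8)| = 48.40°.
A − B = 17.60 − 48.40 = -30.80°.

-30.80°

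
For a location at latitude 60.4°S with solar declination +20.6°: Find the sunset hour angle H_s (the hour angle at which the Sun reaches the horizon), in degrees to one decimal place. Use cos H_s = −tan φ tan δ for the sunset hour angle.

48.6°

The sunset hour angle satisfies cos H_s = −tan φ tan δ = 0.6617, giving H_s = 48.57°.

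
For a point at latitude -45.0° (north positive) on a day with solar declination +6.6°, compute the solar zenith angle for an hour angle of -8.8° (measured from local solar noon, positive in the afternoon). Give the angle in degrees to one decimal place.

With φ = -45.0°, δ = 6.6°, H = -8.80°: sin φ sin δ = -0.0813, cos φ cos δ cos H = 0.6942, so cos θ_z = 0.6129.
θ_z = arccos(0.6129) = 52.20°.

52.2°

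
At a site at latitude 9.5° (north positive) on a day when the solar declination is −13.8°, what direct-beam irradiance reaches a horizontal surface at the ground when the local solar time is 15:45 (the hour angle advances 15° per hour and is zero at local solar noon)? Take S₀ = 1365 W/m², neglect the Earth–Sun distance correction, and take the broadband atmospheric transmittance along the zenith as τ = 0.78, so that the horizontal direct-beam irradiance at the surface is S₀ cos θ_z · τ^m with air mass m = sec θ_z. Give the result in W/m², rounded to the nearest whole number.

Hour angle H = 15° × (15.75 − 12) = 56.25°.
cos θ_z = sin(9.5°) sin(-13.8°) + cos(9.5°) cos(-13.8°) cos(56.25°) = -0.0394 + 0.5321 = 0.4927.
Air mass m = 1/cos θ_z = 1/0.4927 = 2.030; τ^m = 0.78^2.030 = 0.6039.
Surface direct beam = 1365 × 0.4927 × 0.6039 = 406.14 W/m².

406 W/m²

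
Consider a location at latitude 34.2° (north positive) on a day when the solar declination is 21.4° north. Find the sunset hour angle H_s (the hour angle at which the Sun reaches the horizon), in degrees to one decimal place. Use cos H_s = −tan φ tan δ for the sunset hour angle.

−tan φ tan δ = −(0.6796)(0.3919) = -0.2663; H_s = arccos(-0.2663) = 105.44°.

105.4°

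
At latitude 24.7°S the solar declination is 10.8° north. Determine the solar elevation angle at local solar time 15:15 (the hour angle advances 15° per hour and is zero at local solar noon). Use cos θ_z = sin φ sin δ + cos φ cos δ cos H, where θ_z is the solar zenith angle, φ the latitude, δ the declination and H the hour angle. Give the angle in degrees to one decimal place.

Hour angle H = 15° × (15.25 − 12) = 48.75°.
cos θ_z = sin(-24.7°) sin(10.8°) + cos(-24.7°) cos(10.8°) cos(48.75°) = -0.0783 + 0.5884 = 0.5101.
θ_z = arccos(0.5101) = 59.33°, so the elevation is 90° − 59.33° = 30.67°.

30.7°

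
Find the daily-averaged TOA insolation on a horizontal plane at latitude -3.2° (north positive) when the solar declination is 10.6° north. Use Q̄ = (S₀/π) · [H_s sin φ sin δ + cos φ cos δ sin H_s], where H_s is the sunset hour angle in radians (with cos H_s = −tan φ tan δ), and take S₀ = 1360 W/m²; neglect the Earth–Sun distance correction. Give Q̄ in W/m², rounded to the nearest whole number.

418 W/m²

The sunset hour angle satisfies cos H_s = −tan φ tan δ = 0.0105, giving H_s = 89.40°. In radians, H_s = 1.5603.
H_s sin φ sin δ = 1.5603 × -0.0558 × 0.1840 = -0.0160.
cos φ cos δ sin H_s = 0.9984 × 0.9829 × 0.9999 = 0.9812.
Q̄ = (1360/π) × (-0.0160 + 0.9812) = 432.90 × 0.9652 = 417.84 W/m².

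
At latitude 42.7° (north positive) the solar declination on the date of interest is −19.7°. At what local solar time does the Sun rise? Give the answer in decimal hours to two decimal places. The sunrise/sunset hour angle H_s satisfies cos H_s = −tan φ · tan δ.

The sunset hour angle satisfies cos H_s = −tan φ tan δ = 0.3304, giving H_s = 70.71°.
Sunrise is at 12 − H_s/15 = 12 − 4.714 = 7.286 h local solar time.

7.29 h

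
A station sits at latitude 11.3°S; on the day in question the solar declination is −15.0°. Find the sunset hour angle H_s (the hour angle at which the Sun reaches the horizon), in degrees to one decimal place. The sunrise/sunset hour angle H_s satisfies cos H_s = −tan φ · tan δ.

−tan φ tan δ = −(-0.1998)(-0.2679) = -0.0535; H_s = arccos(-0.0535) = 93.07°.

93.1°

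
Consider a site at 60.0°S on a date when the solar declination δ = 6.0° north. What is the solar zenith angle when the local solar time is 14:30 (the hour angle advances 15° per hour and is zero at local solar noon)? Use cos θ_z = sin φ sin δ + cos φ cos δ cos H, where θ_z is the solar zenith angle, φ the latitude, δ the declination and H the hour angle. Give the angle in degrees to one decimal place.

72.3°

Hour angle H = 15° × (14.5 − 12) = 37.50°.
cos θ_z = sin(-60.0°) sin(6.0°) + cos(-60.0°) cos(6.0°) cos(37.50°) = -0.0905 + 0.3945 = 0.3040.
θ_z = arccos(0.3040) = 72.30°.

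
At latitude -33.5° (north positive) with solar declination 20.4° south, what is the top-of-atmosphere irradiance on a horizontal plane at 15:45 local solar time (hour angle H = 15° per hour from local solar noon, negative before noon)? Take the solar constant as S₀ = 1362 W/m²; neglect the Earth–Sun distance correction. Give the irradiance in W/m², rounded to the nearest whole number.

853 W/m²

Hour angle H = 15° × (15.75 − 12) = 56.25°.
cos θ_z = sin(-33.5°) sin(-20.4°) + cos(-33.5°) cos(-20.4°) cos(56.25°) = 0.1924 + 0.4342 = 0.6266.
Top-of-atmosphere irradiance = S₀ cos θ_z = 1362 × 0.6266 = 853.43 W/m².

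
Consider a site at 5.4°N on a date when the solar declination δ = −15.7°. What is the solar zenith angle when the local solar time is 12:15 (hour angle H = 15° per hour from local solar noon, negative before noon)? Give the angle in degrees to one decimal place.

21.4°

Hour angle H = 15° × (12.25 − 12) = 3.75°.
cos θ_z = sin φ sin δ + cos φ cos δ cos H = (0.0941)(-0.2706) + (0.9956)(0.9627)(0.9979) = 0.9310.
θ_z = arccos(0.9310) = 21.41°.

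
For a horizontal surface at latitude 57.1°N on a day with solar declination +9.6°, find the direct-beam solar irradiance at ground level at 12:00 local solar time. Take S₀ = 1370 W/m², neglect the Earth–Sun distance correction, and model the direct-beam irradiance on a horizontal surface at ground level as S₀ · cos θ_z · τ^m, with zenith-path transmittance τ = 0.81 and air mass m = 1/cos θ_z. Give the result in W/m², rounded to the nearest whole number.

Hour angle H = 15° × (12 − 12) = 0.00°.
cos θ_z = sin φ sin δ + cos φ cos δ cos H = (0.8396)(0.1668) + (0.5432)(0.9860)(1.0000) = 0.6756.
Air mass m = 1/cos θ_z = 1/0.6756 = 1.480; τ^m = 0.81^1.480 = 0.7321.
Surface direct beam = 1370 × 0.6756 × 0.7321 = 677.61 W/m².

678 W/m²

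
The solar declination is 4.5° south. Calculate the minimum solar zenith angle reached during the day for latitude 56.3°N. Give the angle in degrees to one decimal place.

At local solar noon the hour angle is zero, so the zenith angle is |φ − δ| = |56.3° − (-4.5°)| = 60.8°.

60.8°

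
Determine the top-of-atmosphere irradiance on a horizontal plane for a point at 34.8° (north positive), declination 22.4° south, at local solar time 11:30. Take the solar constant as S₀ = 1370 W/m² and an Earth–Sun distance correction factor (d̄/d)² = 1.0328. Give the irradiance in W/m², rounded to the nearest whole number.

Hour angle H = 15° × (11.5 − 12) = -7.50°.
With φ = 34.8°, δ = -22.4°, H = -7.50°: sin φ sin δ = -0.2175, cos φ cos δ cos H = 0.7527, so cos θ_z = 0.5352.
Top-of-atmosphere irradiance = S₀ (d̄/d)² cos θ_z = 1370 × 1.0328 × 0.5352 = 757.27 W/m².

757 W/m²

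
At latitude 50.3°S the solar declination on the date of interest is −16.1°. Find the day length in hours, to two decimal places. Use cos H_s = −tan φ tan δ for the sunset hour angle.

14.71 hours

−tan φ tan δ = −(-1.2045)(-0.2886) = -0.3476; H_s = arccos(-0.3476) = 110.34°.
Day length = 2 H_s / 15° h⁻¹ = 220.68° / 15 = 14.712 h.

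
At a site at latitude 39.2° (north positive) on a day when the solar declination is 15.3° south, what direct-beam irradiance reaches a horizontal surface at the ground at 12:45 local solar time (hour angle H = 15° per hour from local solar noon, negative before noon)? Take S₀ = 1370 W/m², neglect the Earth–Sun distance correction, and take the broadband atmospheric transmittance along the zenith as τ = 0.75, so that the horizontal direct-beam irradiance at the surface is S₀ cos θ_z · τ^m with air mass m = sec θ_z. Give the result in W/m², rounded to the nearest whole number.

Hour angle H = 15° × (12.75 − 12) = 11.25°.
cos θ_z = sin(39.2°) sin(-15.3°) + cos(39.2°) cos(-15.3°) cos(11.25°) = -0.1668 + 0.7331 = 0.5663.
Air mass m = 1/cos θ_z = 1/0.5663 = 1.766; τ^m = 0.75^1.766 = 0.6017.
Surface direct beam = 1370 × 0.5663 × 0.6017 = 466.82 W/m².

467 W/m²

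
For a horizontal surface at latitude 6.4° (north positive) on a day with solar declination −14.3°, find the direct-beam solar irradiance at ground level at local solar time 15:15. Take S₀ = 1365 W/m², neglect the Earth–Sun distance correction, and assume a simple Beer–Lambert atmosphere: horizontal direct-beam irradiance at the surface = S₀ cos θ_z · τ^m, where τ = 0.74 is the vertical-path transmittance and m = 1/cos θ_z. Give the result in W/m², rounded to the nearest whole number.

Hour angle H = 15° × (15.25 − 12) = 48.75°.
cos θ_z = sin φ sin δ + cos φ cos δ cos H = (0.1115)(-0.2470) + (0.9938)(0.9690)(0.6593) = 0.6074.
Air mass m = 1/cos θ_z = 1/0.6074 = 1.646; τ^m = 0.74^1.646 = 0.6092.
Surface direct beam = 1365 × 0.6074 × 0.6092 = 505.09 W/m².

505 W/m²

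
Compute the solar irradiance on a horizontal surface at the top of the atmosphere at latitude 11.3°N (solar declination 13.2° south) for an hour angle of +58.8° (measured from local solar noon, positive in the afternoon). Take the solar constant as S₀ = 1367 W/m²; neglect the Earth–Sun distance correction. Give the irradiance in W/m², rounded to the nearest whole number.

615 W/m²

cos θ_z = sin(11.3°) sin(-13.2°) + cos(11.3°) cos(-13.2°) cos(58.80°) = -0.0447 + 0.4946 = 0.4499.
Top-of-atmosphere irradiance = S₀ cos θ_z = 1367 × 0.4499 = 615.01 W/m².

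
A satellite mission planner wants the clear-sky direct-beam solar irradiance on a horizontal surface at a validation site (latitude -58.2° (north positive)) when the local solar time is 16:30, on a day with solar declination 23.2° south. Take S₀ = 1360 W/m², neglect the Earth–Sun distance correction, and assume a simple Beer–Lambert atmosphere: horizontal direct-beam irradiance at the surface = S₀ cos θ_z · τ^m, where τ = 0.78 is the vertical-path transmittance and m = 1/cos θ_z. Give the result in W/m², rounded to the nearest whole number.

439 W/m²

Hour angle H = 15° × (16.5 − 12) = 67.50°.
cos θ_z = sin φ sin δ + cos φ cos δ cos H = (-0.8499)(-0.3939) + (0.5270)(0.9191)(0.3827) = 0.5201.
Air mass m = 1/cos θ_z = 1/0.5201 = 1.923; τ^m = 0.78^1.923 = 0.6202.
Surface direct beam = 1360 × 0.5201 × 0.6202 = 438.69 W/m².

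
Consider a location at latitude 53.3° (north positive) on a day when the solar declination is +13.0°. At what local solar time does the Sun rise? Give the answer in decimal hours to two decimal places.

4.80 h

−tan φ tan δ = −(1.3416)(0.2309) = -0.3098; H_s = arccos(-0.3098) = 108.05°.
Sunrise is at 12 − H_s/15 = 12 − 7.203 = 4.797 h local solar time.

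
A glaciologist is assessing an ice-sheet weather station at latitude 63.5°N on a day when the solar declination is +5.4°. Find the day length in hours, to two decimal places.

The sunset hour angle satisfies cos H_s = −tan φ tan δ = -0.1896, giving H_s = 100.93°.
Day length = 2 H_s / 15° h⁻¹ = 201.86° / 15 = 13.457 h.

13.46 hours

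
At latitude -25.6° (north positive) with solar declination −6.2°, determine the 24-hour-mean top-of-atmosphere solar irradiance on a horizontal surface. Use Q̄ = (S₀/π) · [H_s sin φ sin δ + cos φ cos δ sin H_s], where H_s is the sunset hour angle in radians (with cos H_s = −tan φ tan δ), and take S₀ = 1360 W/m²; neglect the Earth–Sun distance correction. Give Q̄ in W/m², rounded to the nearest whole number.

420 W/m²

−tan φ tan δ = −(-0.4791)(-0.1086) = -0.0520; H_s = arccos(-0.0520) = 92.98°. In radians, H_s = 1.6228.
H_s sin φ sin δ = 1.6228 × -0.4321 × -0.1080 = 0.0757.
cos φ cos δ sin H_s = 0.9018 × 0.9942 × 0.9986 = 0.8953.
Q̄ = (1360/π) × (0.0757 + 0.8953) = 432.90 × 0.9710 = 420.35 W/m².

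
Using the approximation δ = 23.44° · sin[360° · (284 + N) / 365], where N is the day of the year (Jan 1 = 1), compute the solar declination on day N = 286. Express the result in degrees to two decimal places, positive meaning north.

-8.85°

360 × (284 + 286) / 365 = 562.192°; sin(562.192°) = -0.3777.
δ = 23.44 × -0.3777 = -8.853° ≈ -8.85°.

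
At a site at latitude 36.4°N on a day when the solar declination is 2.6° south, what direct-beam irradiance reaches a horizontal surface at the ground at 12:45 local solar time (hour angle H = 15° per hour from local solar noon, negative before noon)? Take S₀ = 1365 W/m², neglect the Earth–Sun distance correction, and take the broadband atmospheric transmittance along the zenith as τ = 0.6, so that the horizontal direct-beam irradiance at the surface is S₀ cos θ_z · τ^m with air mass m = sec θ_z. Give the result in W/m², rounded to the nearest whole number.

Hour angle H = 15° × (12.75 − 12) = 11.25°.
cos θ_z = sin φ sin δ + cos φ cos δ cos H = (0.5934)(-0.0454) + (0.8049)(0.9990)(0.9808) = 0.7617.
Air mass m = 1/cos θ_z = 1/0.7617 = 1.313; τ^m = 0.6^1.313 = 0.5113.
Surface direct beam = 1365 × 0.7617 × 0.5113 = 531.61 W/m².

532 W/m²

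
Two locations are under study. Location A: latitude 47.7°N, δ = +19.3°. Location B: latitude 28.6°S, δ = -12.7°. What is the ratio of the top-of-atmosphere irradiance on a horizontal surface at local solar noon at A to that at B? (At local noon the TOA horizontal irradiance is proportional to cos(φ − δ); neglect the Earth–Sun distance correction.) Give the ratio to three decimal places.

0.915

A: cos θ_z = cos(47.7° − (19.3°)) = 0.8796.
B: cos θ_z = cos(-28.6° − (-12.7°)) = 0.9617.
Ratio A/B = 0.8796 / 0.9617 = 0.9146.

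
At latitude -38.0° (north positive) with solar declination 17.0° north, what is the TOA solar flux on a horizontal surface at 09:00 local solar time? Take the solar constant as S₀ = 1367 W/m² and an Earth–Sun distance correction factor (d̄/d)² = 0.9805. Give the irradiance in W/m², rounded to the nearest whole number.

Hour angle H = 15° × (9 − 12) = -45.00°.
cos θ_z = sin(-38.0°) sin(17.0°) + cos(-38.0°) cos(17.0°) cos(-45.00°) = -0.1800 + 0.5329 = 0.3529.
Top-of-atmosphere irradiance = S₀ (d̄/d)² cos θ_z = 1367 × 0.9805 × 0.3529 = 473.01 W/m².

473 W/m²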